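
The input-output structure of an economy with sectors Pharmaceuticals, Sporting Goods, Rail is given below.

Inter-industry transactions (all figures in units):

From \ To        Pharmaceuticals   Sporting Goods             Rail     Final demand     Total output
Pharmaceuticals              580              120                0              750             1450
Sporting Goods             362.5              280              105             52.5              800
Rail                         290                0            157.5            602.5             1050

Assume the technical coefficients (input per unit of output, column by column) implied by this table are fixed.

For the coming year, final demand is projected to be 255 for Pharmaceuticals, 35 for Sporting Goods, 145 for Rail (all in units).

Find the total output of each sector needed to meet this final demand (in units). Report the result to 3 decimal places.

Technical coefficients a_ij = z_ij / X_j:
  a_PP = 580/1450 = 0.40, a_SP = 362.5/1450 = 0.25, a_RP = 290/1450 = 0.20
  a_PS = 120/800 = 0.15, a_SS = 280/800 = 0.35, a_RS = 0/800 = 0.00
  a_PR = 0/1050 = 0.00, a_SR = 105/1050 = 0.10, a_RR = 157.5/1050 = 0.15
I − A =
  [   0.60    -0.15     0.00]
  [  -0.25     0.65    -0.10]
  [  -0.20     0.00     0.85]
Cofactors of I−A, C_ij = (−1)^(i+j)·(minor ij) (rows/columns in the sector order above):
  C_11 = (0.65)(0.85) − (-0.10)(0.00) = 0.5525
  C_12 = −[(-0.25)(0.85) − (-0.10)(-0.20)] = 0.2325
  C_13 = (-0.25)(0.00) − (0.65)(-0.20) = 0.1300
  C_21 = −[(-0.15)(0.85) − (0.00)(0.00)] = 0.1275
  C_22 = (0.60)(0.85) − (0.00)(-0.20) = 0.5100
  C_23 = −[(0.60)(0.00) − (-0.15)(-0.20)] = 0.0300
  C_31 = (-0.15)(-0.10) − (0.00)(0.65) = 0.0150
  C_32 = −[(0.60)(-0.10) − (0.00)(-0.25)] = 0.0600
  C_33 = (0.60)(0.65) − (-0.15)(-0.25) = 0.3525
det(I−A) = Σ_j (I−A)_1j·C_1j = (0.60)(0.5525) + (-0.15)(0.2325) + (0.00)(0.1300) = 0.296625
adj(I−A) = Cᵀ =
  [ 0.5525   0.1275   0.0150]
  [ 0.2325   0.5100   0.0600]
  [ 0.1300   0.0300   0.3525]
(I − A)⁻¹ = adj(I−A) / det(I−A) ≈
  [   1.8626     0.4298     0.0506]
  [   0.7838     1.7193     0.2023]
  [   0.4383     0.1011     1.1884]
x = (I − A)⁻¹ d = adj(I−A)·d / det(I−A), with det(I−A) = 0.296625:
  x_P = (0.5525·255 + 0.1275·35 + 0.0150·145) / 0.296625 = 147.525 / 0.296625 ≈ 497.345
  x_S = (0.2325·255 + 0.5100·35 + 0.0600·145) / 0.296625 = 85.8375 / 0.296625 ≈ 289.381
  x_R = (0.1300·255 + 0.0300·35 + 0.3525·145) / 0.296625 = 85.3125 / 0.296625 ≈ 287.611

x_P = 497.345, x_S = 289.381, x_R = 287.611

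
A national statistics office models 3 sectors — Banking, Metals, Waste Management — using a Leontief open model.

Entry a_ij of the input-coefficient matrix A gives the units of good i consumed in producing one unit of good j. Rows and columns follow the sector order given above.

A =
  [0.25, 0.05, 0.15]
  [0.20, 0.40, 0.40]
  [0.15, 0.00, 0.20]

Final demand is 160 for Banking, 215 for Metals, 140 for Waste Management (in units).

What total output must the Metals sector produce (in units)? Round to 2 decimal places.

x_M = 612.70

I − A =
  [   0.75    -0.05    -0.15]
  [  -0.20     0.60    -0.40]
  [  -0.15     0.00     0.80]
Cofactors of I−A, C_ij = (−1)^(i+j)·(minor ij) (rows/columns in the sector order above):
  C_11 = (0.60)(0.80) − (-0.40)(0.00) = 0.4800
  C_12 = −[(-0.20)(0.80) − (-0.40)(-0.15)] = 0.2200
  C_13 = (-0.20)(0.00) − (0.60)(-0.15) = 0.0900
  C_21 = −[(-0.05)(0.80) − (-0.15)(0.00)] = 0.0400
  C_22 = (0.75)(0.80) − (-0.15)(-0.15) = 0.5775
  C_23 = −[(0.75)(0.00) − (-0.05)(-0.15)] = 0.0075
  C_31 = (-0.05)(-0.40) − (-0.15)(0.60) = 0.1100
  C_32 = −[(0.75)(-0.40) − (-0.15)(-0.20)] = 0.3300
  C_33 = (0.75)(0.60) − (-0.05)(-0.20) = 0.4400
det(I−A) = Σ_j (I−A)_1j·C_1j = (0.75)(0.4800) + (-0.05)(0.2200) + (-0.15)(0.0900) = 0.3355
adj(I−A) = Cᵀ =
  [ 0.4800   0.0400   0.1100]
  [ 0.2200   0.5775   0.3300]
  [ 0.0900   0.0075   0.4400]
(I − A)⁻¹ = adj(I−A) / det(I−A) ≈
  [   1.4307     0.1192     0.3279]
  [   0.6557     1.7213     0.9836]
  [   0.2683     0.0224     1.3115]
x = (I − A)⁻¹ d = adj(I−A)·d / det(I−A), with det(I−A) = 0.3355:
  x_B = (0.4800·160 + 0.0400·215 + 0.1100·140) / 0.3355 = 100.80 / 0.3355 ≈ 300.45
  x_M = (0.2200·160 + 0.5775·215 + 0.3300·140) / 0.3355 = 205.5625 / 0.3355 ≈ 612.70
  x_W = (0.0900·160 + 0.0075·215 + 0.4400·140) / 0.3355 = 77.6125 / 0.3355 ≈ 231.33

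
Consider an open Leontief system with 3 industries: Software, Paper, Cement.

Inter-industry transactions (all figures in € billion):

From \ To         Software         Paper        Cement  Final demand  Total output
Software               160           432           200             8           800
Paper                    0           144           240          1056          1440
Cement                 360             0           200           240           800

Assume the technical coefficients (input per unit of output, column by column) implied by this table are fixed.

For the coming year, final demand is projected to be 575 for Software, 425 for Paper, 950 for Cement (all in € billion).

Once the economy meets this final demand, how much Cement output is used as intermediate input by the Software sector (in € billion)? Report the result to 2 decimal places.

Technical coefficients a_ij = z_ij / X_j:
  a_SS = 160/800 = 0.20, a_PS = 0/800 = 0.00, a_CS = 360/800 = 0.45
  a_SP = 432/1440 = 0.30, a_PP = 144/1440 = 0.10, a_CP = 0/1440 = 0.00
  a_SC = 200/800 = 0.25, a_PC = 240/800 = 0.30, a_CC = 200/800 = 0.25
I − A =
  [   0.80    -0.30    -0.25]
  [   0.00     0.90    -0.30]
  [  -0.45     0.00     0.75]
Cofactors of I−A, C_ij = (−1)^(i+j)·(minor ij) (rows/columns in the sector order above):
  C_11 = (0.90)(0.75) − (-0.30)(0.00) = 0.6750
  C_12 = −[(0.00)(0.75) − (-0.30)(-0.45)] = 0.1350
  C_13 = (0.00)(0.00) − (0.90)(-0.45) = 0.4050
  C_21 = −[(-0.30)(0.75) − (-0.25)(0.00)] = 0.2250
  C_22 = (0.80)(0.75) − (-0.25)(-0.45) = 0.4875
  C_23 = −[(0.80)(0.00) − (-0.30)(-0.45)] = 0.1350
  C_31 = (-0.30)(-0.30) − (-0.25)(0.90) = 0.3150
  C_32 = −[(0.80)(-0.30) − (-0.25)(0.00)] = 0.2400
  C_33 = (0.80)(0.90) − (-0.30)(0.00) = 0.7200
det(I−A) = Σ_j (I−A)_1j·C_1j = (0.80)(0.6750) + (-0.30)(0.1350) + (-0.25)(0.4050) = 0.39825
adj(I−A) = Cᵀ =
  [ 0.6750   0.2250   0.3150]
  [ 0.1350   0.4875   0.2400]
  [ 0.4050   0.1350   0.7200]
(I − A)⁻¹ = adj(I−A) / det(I−A) ≈
  [   1.6949     0.5650     0.7910]
  [   0.3390     1.2241     0.6026]
  [   1.0169     0.3390     1.8079]
First solve x = (I − A)⁻¹ d = adj(I−A)·d / det(I−A); in particular x_S = (0.6750·575 + 0.2250·425 + 0.3150·950) / 0.39825 = 783.00 / 0.39825 ≈ 1966.1017.
Intermediate flow from C to S: z_CS = a_CS · x_S = 0.45 × 783.00 / 0.39825 = 352.35 / 0.39825 ≈ 884.75.

z_CS = 884.75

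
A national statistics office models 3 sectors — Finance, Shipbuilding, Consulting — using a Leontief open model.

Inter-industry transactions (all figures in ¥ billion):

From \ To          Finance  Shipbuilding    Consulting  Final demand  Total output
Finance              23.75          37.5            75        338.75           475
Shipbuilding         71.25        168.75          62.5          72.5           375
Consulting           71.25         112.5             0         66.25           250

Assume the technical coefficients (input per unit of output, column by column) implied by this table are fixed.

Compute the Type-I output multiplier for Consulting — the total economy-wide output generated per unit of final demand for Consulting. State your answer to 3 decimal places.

m_C = 2.486

Technical coefficients a_ij = z_ij / X_j:
  a_FF = 23.75/475 = 0.05, a_SF = 71.25/475 = 0.15, a_CF = 71.25/475 = 0.15
  a_FS = 37.5/375 = 0.10, a_SS = 168.75/375 = 0.45, a_CS = 112.5/375 = 0.30
  a_FC = 75/250 = 0.30, a_SC = 62.5/250 = 0.25, a_CC = 0/250 = 0.00
I − A =
  [   0.95    -0.10    -0.30]
  [  -0.15     0.55    -0.25]
  [  -0.15    -0.30     1.00]
Cofactors of I−A, C_ij = (−1)^(i+j)·(minor ij) (rows/columns in the sector order above):
  C_11 = (0.55)(1.00) − (-0.25)(-0.30) = 0.4750
  C_12 = −[(-0.15)(1.00) − (-0.25)(-0.15)] = 0.1875
  C_13 = (-0.15)(-0.30) − (0.55)(-0.15) = 0.1275
  C_21 = −[(-0.10)(1.00) − (-0.30)(-0.30)] = 0.1900
  C_22 = (0.95)(1.00) − (-0.30)(-0.15) = 0.9050
  C_23 = −[(0.95)(-0.30) − (-0.10)(-0.15)] = 0.3000
  C_31 = (-0.10)(-0.25) − (-0.30)(0.55) = 0.1900
  C_32 = −[(0.95)(-0.25) − (-0.30)(-0.15)] = 0.2825
  C_33 = (0.95)(0.55) − (-0.10)(-0.15) = 0.5075
det(I−A) = Σ_j (I−A)_1j·C_1j = (0.95)(0.4750) + (-0.10)(0.1875) + (-0.30)(0.1275) = 0.39425
adj(I−A) = Cᵀ =
  [ 0.4750   0.1900   0.1900]
  [ 0.1875   0.9050   0.2825]
  [ 0.1275   0.3000   0.5075]
(I − A)⁻¹ = adj(I−A) / det(I−A) ≈
  [   1.2048     0.4819     0.4819]
  [   0.4756     2.2955     0.7166]
  [   0.3234     0.7609     1.2873]
The output multiplier for sector j is the column-j sum of the Leontief inverse (I − A)⁻¹ = adj(I−A) / det(I−A).
Column C of adj(I−A): (0.1900, 0.2825, 0.5075); det(I−A) = 0.39425.
m_C = (0.1900 + 0.2825 + 0.5075) / 0.39425 = 0.98 / 0.39425 ≈ 2.486.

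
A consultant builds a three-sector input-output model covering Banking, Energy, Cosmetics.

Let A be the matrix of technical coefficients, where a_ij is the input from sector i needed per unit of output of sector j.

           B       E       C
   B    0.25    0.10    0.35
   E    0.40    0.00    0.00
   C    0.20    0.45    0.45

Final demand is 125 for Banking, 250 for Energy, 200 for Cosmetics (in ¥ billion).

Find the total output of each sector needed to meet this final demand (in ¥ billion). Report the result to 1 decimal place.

I − A =
  [   0.75    -0.10    -0.35]
  [  -0.40     1.00     0.00]
  [  -0.20    -0.45     0.55]
Cofactors of I−A, C_ij = (−1)^(i+j)·(minor ij) (rows/columns in the sector order above):
  C_11 = (1.00)(0.55) − (0.00)(-0.45) = 0.5500
  C_12 = −[(-0.40)(0.55) − (0.00)(-0.20)] = 0.2200
  C_13 = (-0.40)(-0.45) − (1.00)(-0.20) = 0.3800
  C_21 = −[(-0.10)(0.55) − (-0.35)(-0.45)] = 0.2125
  C_22 = (0.75)(0.55) − (-0.35)(-0.20) = 0.3425
  C_23 = −[(0.75)(-0.45) − (-0.10)(-0.20)] = 0.3575
  C_31 = (-0.10)(0.00) − (-0.35)(1.00) = 0.3500
  C_32 = −[(0.75)(0.00) − (-0.35)(-0.40)] = 0.1400
  C_33 = (0.75)(1.00) − (-0.10)(-0.40) = 0.7100
det(I−A) = Σ_j (I−A)_1j·C_1j = (0.75)(0.5500) + (-0.10)(0.2200) + (-0.35)(0.3800) = 0.2575
adj(I−A) = Cᵀ =
  [ 0.5500   0.2125   0.3500]
  [ 0.2200   0.3425   0.1400]
  [ 0.3800   0.3575   0.7100]
(I − A)⁻¹ = adj(I−A) / det(I−A) ≈
  [   2.1359     0.8252     1.3592]
  [   0.8544     1.3301     0.5437]
  [   1.4757     1.3883     2.7573]
x = (I − A)⁻¹ d = adj(I−A)·d / det(I−A), with det(I−A) = 0.2575:
  x_B = (0.5500·125 + 0.2125·250 + 0.3500·200) / 0.2575 = 191.875 / 0.2575 ≈ 745.1
  x_E = (0.2200·125 + 0.3425·250 + 0.1400·200) / 0.2575 = 141.125 / 0.2575 ≈ 548.1
  x_C = (0.3800·125 + 0.3575·250 + 0.7100·200) / 0.2575 = 278.875 / 0.2575 ≈ 1083.0

x_B = 745.1, x_E = 548.1, x_C = 1083.0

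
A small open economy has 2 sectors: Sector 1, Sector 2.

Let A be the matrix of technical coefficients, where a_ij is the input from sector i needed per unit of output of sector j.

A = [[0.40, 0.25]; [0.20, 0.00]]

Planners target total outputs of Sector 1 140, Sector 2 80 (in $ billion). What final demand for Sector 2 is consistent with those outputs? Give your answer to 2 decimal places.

d_2 = 52.00

I − A =
  [   0.60    -0.25]
  [  -0.20     1.00]
d = (I − A) x:
  d_1 = (+0.60)·140 + (-0.25)·80 = 64.00
  d_2 = (-0.20)·140 + (+1.00)·80 = 52.00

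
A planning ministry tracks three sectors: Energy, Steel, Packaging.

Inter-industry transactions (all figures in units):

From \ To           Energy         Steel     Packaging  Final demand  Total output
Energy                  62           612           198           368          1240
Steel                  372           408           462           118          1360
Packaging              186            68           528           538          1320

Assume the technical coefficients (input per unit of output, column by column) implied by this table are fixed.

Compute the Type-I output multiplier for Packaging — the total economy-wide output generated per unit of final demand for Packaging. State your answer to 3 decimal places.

Technical coefficients a_ij = z_ij / X_j:
  a_EE = 62/1240 = 0.05, a_SE = 372/1240 = 0.30, a_PE = 186/1240 = 0.15
  a_ES = 612/1360 = 0.45, a_SS = 408/1360 = 0.30, a_PS = 68/1360 = 0.05
  a_EP = 198/1320 = 0.15, a_SP = 462/1320 = 0.35, a_PP = 528/1320 = 0.40
I − A =
  [   0.95    -0.45    -0.15]
  [  -0.30     0.70    -0.35]
  [  -0.15    -0.05     0.60]
Cofactors of I−A, C_ij = (−1)^(i+j)·(minor ij) (rows/columns in the sector order above):
  C_11 = (0.70)(0.60) − (-0.35)(-0.05) = 0.4025
  C_12 = −[(-0.30)(0.60) − (-0.35)(-0.15)] = 0.2325
  C_13 = (-0.30)(-0.05) − (0.70)(-0.15) = 0.1200
  C_21 = −[(-0.45)(0.60) − (-0.15)(-0.05)] = 0.2775
  C_22 = (0.95)(0.60) − (-0.15)(-0.15) = 0.5475
  C_23 = −[(0.95)(-0.05) − (-0.45)(-0.15)] = 0.1150
  C_31 = (-0.45)(-0.35) − (-0.15)(0.70) = 0.2625
  C_32 = −[(0.95)(-0.35) − (-0.15)(-0.30)] = 0.3775
  C_33 = (0.95)(0.70) − (-0.45)(-0.30) = 0.5300
det(I−A) = Σ_j (I−A)_1j·C_1j = (0.95)(0.4025) + (-0.45)(0.2325) + (-0.15)(0.1200) = 0.25975
adj(I−A) = Cᵀ =
  [ 0.4025   0.2775   0.2625]
  [ 0.2325   0.5475   0.3775]
  [ 0.1200   0.1150   0.5300]
(I − A)⁻¹ = adj(I−A) / det(I−A) ≈
  [   1.5496     1.0683     1.0106]
  [   0.8951     2.1078     1.4533]
  [   0.4620     0.4427     2.0404]
The output multiplier for sector j is the column-j sum of the Leontief inverse (I − A)⁻¹ = adj(I−A) / det(I−A).
Column P of adj(I−A): (0.2625, 0.3775, 0.5300); det(I−A) = 0.25975.
m_P = (0.2625 + 0.3775 + 0.5300) / 0.25975 = 1.17 / 0.25975 ≈ 4.504.

m_P = 4.504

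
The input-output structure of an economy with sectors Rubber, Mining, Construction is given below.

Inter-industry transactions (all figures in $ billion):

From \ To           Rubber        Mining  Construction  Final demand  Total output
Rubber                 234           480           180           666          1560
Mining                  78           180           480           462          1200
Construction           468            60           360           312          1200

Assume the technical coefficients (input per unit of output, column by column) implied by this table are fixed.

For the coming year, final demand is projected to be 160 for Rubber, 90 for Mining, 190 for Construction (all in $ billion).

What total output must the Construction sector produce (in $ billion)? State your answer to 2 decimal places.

x_3 = 487.73

Technical coefficients a_ij = z_ij / X_j:
  a_11 = 234/1560 = 0.15, a_21 = 78/1560 = 0.05, a_31 = 468/1560 = 0.30
  a_12 = 480/1200 = 0.40, a_22 = 180/1200 = 0.15, a_32 = 60/1200 = 0.05
  a_13 = 180/1200 = 0.15, a_23 = 480/1200 = 0.40, a_33 = 360/1200 = 0.30
I − A =
  [   0.85    -0.40    -0.15]
  [  -0.05     0.85    -0.40]
  [  -0.30    -0.05     0.70]
Cofactors of I−A, C_ij = (−1)^(i+j)·(minor ij) (rows/columns in the sector order above):
  C_11 = (0.85)(0.70) − (-0.40)(-0.05) = 0.5750
  C_12 = −[(-0.05)(0.70) − (-0.40)(-0.30)] = 0.1550
  C_13 = (-0.05)(-0.05) − (0.85)(-0.30) = 0.2575
  C_21 = −[(-0.40)(0.70) − (-0.15)(-0.05)] = 0.2875
  C_22 = (0.85)(0.70) − (-0.15)(-0.30) = 0.5500
  C_23 = −[(0.85)(-0.05) − (-0.40)(-0.30)] = 0.1625
  C_31 = (-0.40)(-0.40) − (-0.15)(0.85) = 0.2875
  C_32 = −[(0.85)(-0.40) − (-0.15)(-0.05)] = 0.3475
  C_33 = (0.85)(0.85) − (-0.40)(-0.05) = 0.7025
det(I−A) = Σ_j (I−A)_1j·C_1j = (0.85)(0.5750) + (-0.40)(0.1550) + (-0.15)(0.2575) = 0.388125
adj(I−A) = Cᵀ =
  [ 0.5750   0.2875   0.2875]
  [ 0.1550   0.5500   0.3475]
  [ 0.2575   0.1625   0.7025]
(I − A)⁻¹ = adj(I−A) / det(I−A) ≈
  [   1.4815     0.7407     0.7407]
  [   0.3994     1.4171     0.8953]
  [   0.6634     0.4187     1.8100]
x = (I − A)⁻¹ d = adj(I−A)·d / det(I−A), with det(I−A) = 0.388125:
  x_1 = (0.5750·160 + 0.2875·90 + 0.2875·190) / 0.388125 = 172.50 / 0.388125 ≈ 444.44
  x_2 = (0.1550·160 + 0.5500·90 + 0.3475·190) / 0.388125 = 140.325 / 0.388125 ≈ 361.55
  x_3 = (0.2575·160 + 0.1625·90 + 0.7025·190) / 0.388125 = 189.30 / 0.388125 ≈ 487.73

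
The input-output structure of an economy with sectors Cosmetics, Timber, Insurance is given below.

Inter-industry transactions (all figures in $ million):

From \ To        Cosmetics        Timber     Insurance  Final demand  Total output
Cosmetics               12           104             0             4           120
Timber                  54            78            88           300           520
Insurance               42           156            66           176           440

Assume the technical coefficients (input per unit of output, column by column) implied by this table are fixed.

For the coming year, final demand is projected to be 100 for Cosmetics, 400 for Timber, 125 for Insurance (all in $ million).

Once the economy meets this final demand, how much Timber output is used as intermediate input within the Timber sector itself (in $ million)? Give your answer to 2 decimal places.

Technical coefficients a_ij = z_ij / X_j:
  a_11 = 12/120 = 0.10, a_21 = 54/120 = 0.45, a_31 = 42/120 = 0.35
  a_12 = 104/520 = 0.20, a_22 = 78/520 = 0.15, a_32 = 156/520 = 0.30
  a_13 = 0/440 = 0.00, a_23 = 88/440 = 0.20, a_33 = 66/440 = 0.15
I − A =
  [   0.90    -0.20     0.00]
  [  -0.45     0.85    -0.20]
  [  -0.35    -0.30     0.85]
Cofactors of I−A, C_ij = (−1)^(i+j)·(minor ij) (rows/columns in the sector order above):
  C_11 = (0.85)(0.85) − (-0.20)(-0.30) = 0.6625
  C_12 = −[(-0.45)(0.85) − (-0.20)(-0.35)] = 0.4525
  C_13 = (-0.45)(-0.30) − (0.85)(-0.35) = 0.4325
  C_21 = −[(-0.20)(0.85) − (0.00)(-0.30)] = 0.1700
  C_22 = (0.90)(0.85) − (0.00)(-0.35) = 0.7650
  C_23 = −[(0.90)(-0.30) − (-0.20)(-0.35)] = 0.3400
  C_31 = (-0.20)(-0.20) − (0.00)(0.85) = 0.0400
  C_32 = −[(0.90)(-0.20) − (0.00)(-0.45)] = 0.1800
  C_33 = (0.90)(0.85) − (-0.20)(-0.45) = 0.6750
det(I−A) = Σ_j (I−A)_1j·C_1j = (0.90)(0.6625) + (-0.20)(0.4525) + (0.00)(0.4325) = 0.50575
adj(I−A) = Cᵀ =
  [ 0.6625   0.1700   0.0400]
  [ 0.4525   0.7650   0.1800]
  [ 0.4325   0.3400   0.6750]
(I − A)⁻¹ = adj(I−A) / det(I−A) ≈
  [   1.3099     0.3361     0.0791]
  [   0.8947     1.5126     0.3559]
  [   0.8552     0.6723     1.3347]
First solve x = (I − A)⁻¹ d = adj(I−A)·d / det(I−A); in particular x_2 = (0.4525·100 + 0.7650·400 + 0.1800·125) / 0.50575 = 373.75 / 0.50575 ≈ 739.0015.
Intermediate flow from 2 to 2: z_22 = a_22 · x_2 = 0.15 × 373.75 / 0.50575 = 56.0625 / 0.50575 ≈ 110.85.

z_22 = 110.85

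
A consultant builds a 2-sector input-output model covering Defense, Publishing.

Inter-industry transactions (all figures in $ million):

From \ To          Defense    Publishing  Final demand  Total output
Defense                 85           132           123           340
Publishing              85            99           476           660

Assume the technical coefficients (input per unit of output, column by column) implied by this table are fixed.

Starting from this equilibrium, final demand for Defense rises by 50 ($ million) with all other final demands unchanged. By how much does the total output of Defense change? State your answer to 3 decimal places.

Δx_D = 72.340

Technical coefficients a_ij = z_ij / X_j:
  a_DD = 85/340 = 0.25, a_PD = 85/340 = 0.25
  a_DP = 132/660 = 0.20, a_PP = 99/660 = 0.15
I − A =
  [   0.75    -0.20]
  [  -0.25     0.85]
det(I−A) = (0.75)(0.85) − (-0.20)(-0.25) = 0.5875
adj(I−A) = [[0.85, 0.20], [0.25, 0.75]]
(I − A)⁻¹ = adj(I−A) / det(I−A) ≈
  [   1.4468     0.3404]
  [   0.4255     1.2766]
Δx = (I − A)⁻¹ Δd with Δd having +50 in the Defense component and 0 elsewhere.
So Δx_D = L_DD · (+50), where L_DD = adj(I−A)_DD / det(I−A) = 0.85 / 0.5875.
Δx_D = 0.85 × (+50) / 0.5875 = 42.50 / 0.5875 ≈ 72.340.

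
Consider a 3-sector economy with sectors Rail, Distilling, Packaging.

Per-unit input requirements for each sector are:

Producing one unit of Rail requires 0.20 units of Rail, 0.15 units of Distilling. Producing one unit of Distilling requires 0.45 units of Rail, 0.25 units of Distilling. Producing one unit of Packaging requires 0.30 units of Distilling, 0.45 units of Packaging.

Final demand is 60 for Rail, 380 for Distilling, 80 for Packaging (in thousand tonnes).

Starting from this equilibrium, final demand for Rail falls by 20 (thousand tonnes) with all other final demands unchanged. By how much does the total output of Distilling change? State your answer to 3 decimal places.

I − A =
  [   0.80    -0.45     0.00]
  [  -0.15     0.75    -0.30]
  [   0.00     0.00     0.55]
Cofactors of I−A, C_ij = (−1)^(i+j)·(minor ij) (rows/columns in the sector order above):
  C_11 = (0.75)(0.55) − (-0.30)(0.00) = 0.4125
  C_12 = −[(-0.15)(0.55) − (-0.30)(0.00)] = 0.0825
  C_13 = (-0.15)(0.00) − (0.75)(0.00) = 0.0000
  C_21 = −[(-0.45)(0.55) − (0.00)(0.00)] = 0.2475
  C_22 = (0.80)(0.55) − (0.00)(0.00) = 0.4400
  C_23 = −[(0.80)(0.00) − (-0.45)(0.00)] = 0.0000
  C_31 = (-0.45)(-0.30) − (0.00)(0.75) = 0.1350
  C_32 = −[(0.80)(-0.30) − (0.00)(-0.15)] = 0.2400
  C_33 = (0.80)(0.75) − (-0.45)(-0.15) = 0.5325
det(I−A) = Σ_j (I−A)_1j·C_1j = (0.80)(0.4125) + (-0.45)(0.0825) + (0.00)(0.0000) = 0.292875
adj(I−A) = Cᵀ =
  [ 0.4125   0.2475   0.1350]
  [ 0.0825   0.4400   0.2400]
  [ 0.0000   0.0000   0.5325]
(I − A)⁻¹ = adj(I−A) / det(I−A) ≈
  [   1.4085     0.8451     0.4609]
  [   0.2817     1.5023     0.8195]
  [   0.0000     0.0000     1.8182]
Δx = (I − A)⁻¹ Δd with Δd having -20 in the Rail component and 0 elsewhere.
So Δx_2 = L_21 · (-20), where L_21 = adj(I−A)_21 / det(I−A) = 0.0825 / 0.292875.
Δx_2 = 0.0825 × (-20) / 0.292875 = -1.65 / 0.292875 ≈ -5.634.

Δx_2 = -5.634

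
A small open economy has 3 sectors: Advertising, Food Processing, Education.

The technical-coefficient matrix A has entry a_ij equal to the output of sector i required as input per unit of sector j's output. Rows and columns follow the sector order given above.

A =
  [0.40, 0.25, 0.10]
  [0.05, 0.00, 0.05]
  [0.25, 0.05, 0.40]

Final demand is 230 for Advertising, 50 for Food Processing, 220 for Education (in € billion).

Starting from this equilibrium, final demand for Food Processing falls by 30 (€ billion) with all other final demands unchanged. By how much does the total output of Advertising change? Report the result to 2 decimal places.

Δx_A = -14.41

I − A =
  [   0.60    -0.25    -0.10]
  [  -0.05     1.00    -0.05]
  [  -0.25    -0.05     0.60]
Cofactors of I−A, C_ij = (−1)^(i+j)·(minor ij) (rows/columns in the sector order above):
  C_11 = (1.00)(0.60) − (-0.05)(-0.05) = 0.5975
  C_12 = −[(-0.05)(0.60) − (-0.05)(-0.25)] = 0.0425
  C_13 = (-0.05)(-0.05) − (1.00)(-0.25) = 0.2525
  C_21 = −[(-0.25)(0.60) − (-0.10)(-0.05)] = 0.1550
  C_22 = (0.60)(0.60) − (-0.10)(-0.25) = 0.3350
  C_23 = −[(0.60)(-0.05) − (-0.25)(-0.25)] = 0.0925
  C_31 = (-0.25)(-0.05) − (-0.10)(1.00) = 0.1125
  C_32 = −[(0.60)(-0.05) − (-0.10)(-0.05)] = 0.0350
  C_33 = (0.60)(1.00) − (-0.25)(-0.05) = 0.5875
det(I−A) = Σ_j (I−A)_1j·C_1j = (0.60)(0.5975) + (-0.25)(0.0425) + (-0.10)(0.2525) = 0.322625
adj(I−A) = Cᵀ =
  [ 0.5975   0.1550   0.1125]
  [ 0.0425   0.3350   0.0350]
  [ 0.2525   0.0925   0.5875]
(I − A)⁻¹ = adj(I−A) / det(I−A) ≈
  [   1.8520     0.4804     0.3487]
  [   0.1317     1.0384     0.1085]
  [   0.7826     0.2867     1.8210]
Δx = (I − A)⁻¹ Δd with Δd having -30 in the Food Processing component and 0 elsewhere.
So Δx_A = L_AF · (-30), where L_AF = adj(I−A)_AF / det(I−A) = 0.1550 / 0.322625.
Δx_A = 0.1550 × (-30) / 0.322625 = -4.65 / 0.322625 ≈ -14.41.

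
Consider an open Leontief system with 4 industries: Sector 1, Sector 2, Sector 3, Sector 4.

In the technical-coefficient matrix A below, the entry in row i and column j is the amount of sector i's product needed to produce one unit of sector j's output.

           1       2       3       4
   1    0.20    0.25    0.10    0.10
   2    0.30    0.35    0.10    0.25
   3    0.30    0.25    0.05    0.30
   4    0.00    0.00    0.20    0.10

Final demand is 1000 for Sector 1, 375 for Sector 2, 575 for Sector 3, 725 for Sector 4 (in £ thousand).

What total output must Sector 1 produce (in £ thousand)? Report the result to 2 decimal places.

I − A =
  [   0.80    -0.25    -0.10    -0.10]
  [  -0.30     0.65    -0.10    -0.25]
  [  -0.30    -0.25     0.95    -0.30]
  [   0.00     0.00    -0.20     0.90]
Compute the cofactors C_ij = (−1)^(i+j)·(3×3 minor ij) of I−A; the adjugate is their transpose:
adj(I−A) = Cᵀ =
  [ 0.481750   0.226250   0.106500   0.151875]
  [ 0.280500   0.603000   0.145000   0.247000]
  [ 0.243000   0.247500   0.400500   0.229250]
  [ 0.054000   0.055000   0.089000   0.368250]
det(I−A) = Σ_j (I−A)_1j·C_1j = (0.80)(0.481750) + (-0.25)(0.280500) + (-0.10)(0.243000) + (-0.10)(0.054000) = 0.285575
(I − A)⁻¹ = adj(I−A) / det(I−A) ≈
  [   1.6869     0.7923     0.3729     0.5318]
  [   0.9822     2.1115     0.5077     0.8649]
  [   0.8509     0.8667     1.4024     0.8028]
  [   0.1891     0.1926     0.3117     1.2895]
x = (I − A)⁻¹ d = adj(I−A)·d / det(I−A), with det(I−A) = 0.285575:
  x_1 = (0.481750·1000 + 0.226250·375 + 0.106500·575 + 0.151875·725) / 0.285575 = 737.940625 / 0.285575 ≈ 2584.05
  x_2 = (0.280500·1000 + 0.603000·375 + 0.145000·575 + 0.247000·725) / 0.285575 = 769.075 / 0.285575 ≈ 2693.08
  x_3 = (0.243000·1000 + 0.247500·375 + 0.400500·575 + 0.229250·725) / 0.285575 = 732.30625 / 0.285575 ≈ 2564.32
  x_4 = (0.054000·1000 + 0.055000·375 + 0.089000·575 + 0.368250·725) / 0.285575 = 392.78125 / 0.285575 ≈ 1375.40

x_1 = 2584.05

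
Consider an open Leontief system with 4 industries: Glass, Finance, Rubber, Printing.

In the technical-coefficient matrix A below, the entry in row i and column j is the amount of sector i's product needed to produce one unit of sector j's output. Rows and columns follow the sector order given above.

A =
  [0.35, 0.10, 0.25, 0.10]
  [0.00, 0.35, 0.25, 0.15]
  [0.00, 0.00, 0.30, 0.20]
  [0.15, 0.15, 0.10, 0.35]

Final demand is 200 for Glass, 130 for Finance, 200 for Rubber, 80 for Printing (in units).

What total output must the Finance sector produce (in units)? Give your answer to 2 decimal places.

x_2 = 456.37

I − A =
  [   0.65    -0.10    -0.25    -0.10]
  [   0.00     0.65    -0.25    -0.15]
  [   0.00     0.00     0.70    -0.20]
  [  -0.15    -0.15    -0.10     0.65]
Compute the cofactors C_ij = (−1)^(i+j)·(3×3 minor ij) of I−A; the adjugate is their transpose:
adj(I−A) = Cᵀ =
  [ 0.25950   0.06150   0.12800   0.09350]
  [ 0.02325   0.26475   0.11725   0.10075]
  [ 0.01950   0.02250   0.24800   0.08450]
  [ 0.06825   0.07875   0.09475   0.29575]
det(I−A) = Σ_j (I−A)_1j·C_1j = (0.65)(0.25950) + (-0.10)(0.02325) + (-0.25)(0.01950) + (-0.10)(0.06825) = 0.15465
(I − A)⁻¹ = adj(I−A) / det(I−A) ≈
  [   1.6780     0.3977     0.8277     0.6046]
  [   0.1503     1.7119     0.7582     0.6515]
  [   0.1261     0.1455     1.6036     0.5464]
  [   0.4413     0.5092     0.6127     1.9124]
x = (I − A)⁻¹ d = adj(I−A)·d / det(I−A), with det(I−A) = 0.15465:
  x_1 = (0.25950·200 + 0.06150·130 + 0.12800·200 + 0.09350·80) / 0.15465 = 92.975 / 0.15465 ≈ 601.20
  x_2 = (0.02325·200 + 0.26475·130 + 0.11725·200 + 0.10075·80) / 0.15465 = 70.5775 / 0.15465 ≈ 456.37
  x_3 = (0.01950·200 + 0.02250·130 + 0.24800·200 + 0.08450·80) / 0.15465 = 63.185 / 0.15465 ≈ 408.57
  x_4 = (0.06825·200 + 0.07875·130 + 0.09475·200 + 0.29575·80) / 0.15465 = 66.4975 / 0.15465 ≈ 429.99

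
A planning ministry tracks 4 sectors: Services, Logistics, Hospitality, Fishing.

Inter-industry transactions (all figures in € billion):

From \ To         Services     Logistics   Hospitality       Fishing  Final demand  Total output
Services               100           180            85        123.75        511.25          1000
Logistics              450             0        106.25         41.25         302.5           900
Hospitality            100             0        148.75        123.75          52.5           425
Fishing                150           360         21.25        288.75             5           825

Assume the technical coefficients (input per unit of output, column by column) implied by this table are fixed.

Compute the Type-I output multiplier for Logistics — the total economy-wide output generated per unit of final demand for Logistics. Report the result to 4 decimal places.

Technical coefficients a_ij = z_ij / X_j:
  a_SS = 100/1000 = 0.10, a_LS = 450/1000 = 0.45, a_HS = 100/1000 = 0.10, a_FS = 150/1000 = 0.15
  a_SL = 180/900 = 0.20, a_LL = 0/900 = 0.00, a_HL = 0/900 = 0.00, a_FL = 360/900 = 0.40
  a_SH = 85/425 = 0.20, a_LH = 106.25/425 = 0.25, a_HH = 148.75/425 = 0.35, a_FH = 21.25/425 = 0.05
  a_SF = 123.75/825 = 0.15, a_LF = 41.25/825 = 0.05, a_HF = 123.75/825 = 0.15, a_FF = 288.75/825 = 0.35
I − A =
  [   0.90    -0.20    -0.20    -0.15]
  [  -0.45     1.00    -0.25    -0.05]
  [  -0.10     0.00     0.65    -0.15]
  [  -0.15    -0.40    -0.05     0.65]
Compute the cofactors C_ij = (−1)^(i+j)·(3×3 minor ij) of I−A; the adjugate is their transpose:
adj(I−A) = Cᵀ =
  [ 0.387000   0.134000   0.181500   0.141500]
  [ 0.213750   0.340625   0.206250   0.123125]
  [ 0.112500   0.077500   0.457500   0.137500]
  [ 0.229500   0.246500   0.204000   0.501500]
det(I−A) = Σ_j (I−A)_1j·C_1j = (0.90)(0.387000) + (-0.20)(0.213750) + (-0.20)(0.112500) + (-0.15)(0.229500) = 0.248625
(I − A)⁻¹ = adj(I−A) / det(I−A) ≈
  [   1.55656     0.53896     0.73002     0.56913]
  [   0.85973     1.37004     0.82956     0.49522]
  [   0.45249     0.31171     1.84012     0.55304]
  [   0.92308     0.99145     0.82051     2.01709]
The output multiplier for sector j is the column-j sum of the Leontief inverse (I − A)⁻¹ = adj(I−A) / det(I−A).
Column L of adj(I−A): (0.134000, 0.340625, 0.077500, 0.246500); det(I−A) = 0.248625.
m_L = (0.134000 + 0.340625 + 0.077500 + 0.246500) / 0.248625 = 0.798625 / 0.248625 ≈ 3.2122.

m_L = 3.2122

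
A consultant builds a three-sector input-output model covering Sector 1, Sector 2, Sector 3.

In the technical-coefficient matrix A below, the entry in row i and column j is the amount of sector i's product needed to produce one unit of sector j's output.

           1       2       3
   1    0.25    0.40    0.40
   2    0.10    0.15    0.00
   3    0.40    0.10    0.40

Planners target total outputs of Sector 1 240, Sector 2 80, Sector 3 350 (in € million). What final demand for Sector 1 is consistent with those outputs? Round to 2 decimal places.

d_1 = 8.00

I − A =
  [   0.75    -0.40    -0.40]
  [  -0.10     0.85     0.00]
  [  -0.40    -0.10     0.60]
d = (I − A) x:
  d_1 = (+0.75)·240 + (-0.40)·80 + (-0.40)·350 = 8.00
  d_2 = (-0.10)·240 + (+0.85)·80 + (+0.00)·350 = 44.00
  d_3 = (-0.40)·240 + (-0.10)·80 + (+0.60)·350 = 106.00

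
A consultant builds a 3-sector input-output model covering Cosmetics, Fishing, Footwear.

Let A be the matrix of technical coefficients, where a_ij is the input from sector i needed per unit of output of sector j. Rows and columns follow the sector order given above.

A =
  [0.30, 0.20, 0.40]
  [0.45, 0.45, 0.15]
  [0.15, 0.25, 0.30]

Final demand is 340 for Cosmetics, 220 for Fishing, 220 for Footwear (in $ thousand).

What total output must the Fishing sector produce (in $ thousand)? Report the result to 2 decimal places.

I − A =
  [   0.70    -0.20    -0.40]
  [  -0.45     0.55    -0.15]
  [  -0.15    -0.25     0.70]
Cofactors of I−A, C_ij = (−1)^(i+j)·(minor ij) (rows/columns in the sector order above):
  C_11 = (0.55)(0.70) − (-0.15)(-0.25) = 0.3475
  C_12 = −[(-0.45)(0.70) − (-0.15)(-0.15)] = 0.3375
  C_13 = (-0.45)(-0.25) − (0.55)(-0.15) = 0.1950
  C_21 = −[(-0.20)(0.70) − (-0.40)(-0.25)] = 0.2400
  C_22 = (0.70)(0.70) − (-0.40)(-0.15) = 0.4300
  C_23 = −[(0.70)(-0.25) − (-0.20)(-0.15)] = 0.2050
  C_31 = (-0.20)(-0.15) − (-0.40)(0.55) = 0.2500
  C_32 = −[(0.70)(-0.15) − (-0.40)(-0.45)] = 0.2850
  C_33 = (0.70)(0.55) − (-0.20)(-0.45) = 0.2950
det(I−A) = Σ_j (I−A)_1j·C_1j = (0.70)(0.3475) + (-0.20)(0.3375) + (-0.40)(0.1950) = 0.09775
adj(I−A) = Cᵀ =
  [ 0.3475   0.2400   0.2500]
  [ 0.3375   0.4300   0.2850]
  [ 0.1950   0.2050   0.2950]
(I − A)⁻¹ = adj(I−A) / det(I−A) ≈
  [   3.5550     2.4552     2.5575]
  [   3.4527     4.3990     2.9156]
  [   1.9949     2.0972     3.0179]
x = (I − A)⁻¹ d = adj(I−A)·d / det(I−A), with det(I−A) = 0.09775:
  x_1 = (0.3475·340 + 0.2400·220 + 0.2500·220) / 0.09775 = 225.95 / 0.09775 ≈ 2311.51
  x_2 = (0.3375·340 + 0.4300·220 + 0.2850·220) / 0.09775 = 272.05 / 0.09775 ≈ 2783.12
  x_3 = (0.1950·340 + 0.2050·220 + 0.2950·220) / 0.09775 = 176.30 / 0.09775 ≈ 1803.58

x_2 = 2783.12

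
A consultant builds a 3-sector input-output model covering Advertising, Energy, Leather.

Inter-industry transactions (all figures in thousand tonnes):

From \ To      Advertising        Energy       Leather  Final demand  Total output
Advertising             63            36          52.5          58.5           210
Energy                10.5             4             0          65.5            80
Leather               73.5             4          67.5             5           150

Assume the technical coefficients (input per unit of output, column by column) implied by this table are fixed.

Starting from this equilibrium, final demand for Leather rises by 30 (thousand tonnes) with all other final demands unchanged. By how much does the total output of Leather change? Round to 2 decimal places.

Δx_L = 81.63

Technical coefficients a_ij = z_ij / X_j:
  a_AA = 63/210 = 0.30, a_EA = 10.5/210 = 0.05, a_LA = 73.5/210 = 0.35
  a_AE = 36/80 = 0.45, a_EE = 4/80 = 0.05, a_LE = 4/80 = 0.05
  a_AL = 52.5/150 = 0.35, a_EL = 0/150 = 0.00, a_LL = 67.5/150 = 0.45
I − A =
  [   0.70    -0.45    -0.35]
  [  -0.05     0.95     0.00]
  [  -0.35    -0.05     0.55]
Cofactors of I−A, C_ij = (−1)^(i+j)·(minor ij) (rows/columns in the sector order above):
  C_11 = (0.95)(0.55) − (0.00)(-0.05) = 0.5225
  C_12 = −[(-0.05)(0.55) − (0.00)(-0.35)] = 0.0275
  C_13 = (-0.05)(-0.05) − (0.95)(-0.35) = 0.3350
  C_21 = −[(-0.45)(0.55) − (-0.35)(-0.05)] = 0.2650
  C_22 = (0.70)(0.55) − (-0.35)(-0.35) = 0.2625
  C_23 = −[(0.70)(-0.05) − (-0.45)(-0.35)] = 0.1925
  C_31 = (-0.45)(0.00) − (-0.35)(0.95) = 0.3325
  C_32 = −[(0.70)(0.00) − (-0.35)(-0.05)] = 0.0175
  C_33 = (0.70)(0.95) − (-0.45)(-0.05) = 0.6425
det(I−A) = Σ_j (I−A)_1j·C_1j = (0.70)(0.5225) + (-0.45)(0.0275) + (-0.35)(0.3350) = 0.236125
adj(I−A) = Cᵀ =
  [ 0.5225   0.2650   0.3325]
  [ 0.0275   0.2625   0.0175]
  [ 0.3350   0.1925   0.6425]
(I − A)⁻¹ = adj(I−A) / det(I−A) ≈
  [   2.2128     1.1223     1.4082]
  [   0.1165     1.1117     0.0741]
  [   1.4187     0.8152     2.7210]
Δx = (I − A)⁻¹ Δd with Δd having +30 in the Leather component and 0 elsewhere.
So Δx_L = L_LL · (+30), where L_LL = adj(I−A)_LL / det(I−A) = 0.6425 / 0.236125.
Δx_L = 0.6425 × (+30) / 0.236125 = 19.275 / 0.236125 ≈ 81.63.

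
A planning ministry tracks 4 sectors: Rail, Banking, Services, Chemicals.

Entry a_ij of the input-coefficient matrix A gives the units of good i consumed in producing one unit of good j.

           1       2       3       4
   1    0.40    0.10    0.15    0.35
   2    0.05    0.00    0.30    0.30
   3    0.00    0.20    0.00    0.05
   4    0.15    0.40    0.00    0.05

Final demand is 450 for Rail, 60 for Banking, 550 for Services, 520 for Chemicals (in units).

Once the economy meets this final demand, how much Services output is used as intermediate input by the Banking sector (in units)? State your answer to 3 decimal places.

I − A =
  [   0.60    -0.10    -0.15    -0.35]
  [  -0.05     1.00    -0.30    -0.30]
  [   0.00    -0.20     1.00    -0.05]
  [  -0.15    -0.40     0.00     0.95]
Compute the cofactors C_ij = (−1)^(i+j)·(3×3 minor ij) of I−A; the adjugate is their transpose:
adj(I−A) = Cᵀ =
  [ 0.767000   0.266500   0.195000   0.377000]
  [ 0.094750   0.516375   0.169125   0.206875]
  [ 0.027000   0.116250   0.429250   0.069250]
  [ 0.161000   0.259500   0.102000   0.557500]
det(I−A) = Σ_j (I−A)_1j·C_1j = (0.60)(0.767000) + (-0.10)(0.094750) + (-0.15)(0.027000) + (-0.35)(0.161000) = 0.390325
(I − A)⁻¹ = adj(I−A) / det(I−A) ≈
  [   1.9650     0.6828     0.4996     0.9659]
  [   0.2427     1.3229     0.4333     0.5300]
  [   0.0692     0.2978     1.0997     0.1774]
  [   0.4125     0.6648     0.2613     1.4283]
First solve x = (I − A)⁻¹ d = adj(I−A)·d / det(I−A); in particular x_2 = (0.094750·450 + 0.516375·60 + 0.169125·550 + 0.206875·520) / 0.390325 = 274.21375 / 0.390325 ≈ 702.52674.
Intermediate flow from 3 to 2: z_32 = a_32 · x_2 = 0.20 × 274.21375 / 0.390325 = 54.84275 / 0.390325 ≈ 140.505.

z_32 = 140.505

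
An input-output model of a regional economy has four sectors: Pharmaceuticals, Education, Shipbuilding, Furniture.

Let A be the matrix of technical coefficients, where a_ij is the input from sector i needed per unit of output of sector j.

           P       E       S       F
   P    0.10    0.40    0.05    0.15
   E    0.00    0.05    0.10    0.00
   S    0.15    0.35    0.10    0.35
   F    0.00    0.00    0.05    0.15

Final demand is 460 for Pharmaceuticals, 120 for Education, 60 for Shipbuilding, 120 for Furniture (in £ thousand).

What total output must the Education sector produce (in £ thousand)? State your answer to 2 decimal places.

I − A =
  [   0.90    -0.40    -0.05    -0.15]
  [   0.00     0.95    -0.10     0.00]
  [  -0.15    -0.35     0.90    -0.35]
  [   0.00     0.00    -0.05     0.85]
Compute the cofactors C_ij = (−1)^(i+j)·(3×3 minor ij) of I−A; the adjugate is their transpose:
adj(I−A) = Cᵀ =
  [ 0.680375   0.316500   0.081500   0.153625]
  [ 0.012750   0.665250   0.076500   0.033750]
  [ 0.121125   0.318750   0.726750   0.320625]
  [ 0.007125   0.018750   0.042750   0.724875]
det(I−A) = Σ_j (I−A)_1j·C_1j = (0.90)(0.680375) + (-0.40)(0.012750) + (-0.05)(0.121125) + (-0.15)(0.007125) = 0.6001125
(I − A)⁻¹ = adj(I−A) / det(I−A) ≈
  [   1.1337     0.5274     0.1358     0.2560]
  [   0.0212     1.1085     0.1275     0.0562]
  [   0.2018     0.5312     1.2110     0.5343]
  [   0.0119     0.0312     0.0712     1.2079]
x = (I − A)⁻¹ d = adj(I−A)·d / det(I−A), with det(I−A) = 0.6001125:
  x_P = (0.680375·460 + 0.316500·120 + 0.081500·60 + 0.153625·120) / 0.6001125 = 374.2775 / 0.6001125 ≈ 623.68
  x_E = (0.012750·460 + 0.665250·120 + 0.076500·60 + 0.033750·120) / 0.6001125 = 94.335 / 0.6001125 ≈ 157.20
  x_S = (0.121125·460 + 0.318750·120 + 0.726750·60 + 0.320625·120) / 0.6001125 = 176.0475 / 0.6001125 ≈ 293.36
  x_F = (0.007125·460 + 0.018750·120 + 0.042750·60 + 0.724875·120) / 0.6001125 = 95.0775 / 0.6001125 ≈ 158.43

x_E = 157.20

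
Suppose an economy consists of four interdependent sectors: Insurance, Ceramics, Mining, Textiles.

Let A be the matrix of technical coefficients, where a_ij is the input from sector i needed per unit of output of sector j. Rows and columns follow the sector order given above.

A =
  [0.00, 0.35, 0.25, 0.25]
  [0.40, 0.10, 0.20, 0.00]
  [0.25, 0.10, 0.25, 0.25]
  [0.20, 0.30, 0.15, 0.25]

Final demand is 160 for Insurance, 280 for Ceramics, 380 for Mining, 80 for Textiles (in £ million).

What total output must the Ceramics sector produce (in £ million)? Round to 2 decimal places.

I − A =
  [   1.00    -0.35    -0.25    -0.25]
  [  -0.40     0.90    -0.20     0.00]
  [  -0.25    -0.10     0.75    -0.25]
  [  -0.20    -0.30    -0.15     0.75]
Compute the cofactors C_ij = (−1)^(i+j)·(3×3 minor ij) of I−A; the adjugate is their transpose:
adj(I−A) = Cᵀ =
  [ 0.442500   0.281250   0.270000   0.237500]
  [ 0.257500   0.418750   0.230000   0.162500]
  [ 0.273750   0.246875   0.495000   0.256250]
  [ 0.275750   0.291875   0.263000   0.466250]
det(I−A) = Σ_j (I−A)_1j·C_1j = (1.00)(0.442500) + (-0.35)(0.257500) + (-0.25)(0.273750) + (-0.25)(0.275750) = 0.2150
(I − A)⁻¹ = adj(I−A) / det(I−A) ≈
  [   2.0581     1.3081     1.2558     1.1047]
  [   1.1977     1.9477     1.0698     0.7558]
  [   1.2733     1.1483     2.3023     1.1919]
  [   1.2826     1.3576     1.2233     2.1686]
x = (I − A)⁻¹ d = adj(I−A)·d / det(I−A), with det(I−A) = 0.2150:
  x_I = (0.442500·160 + 0.281250·280 + 0.270000·380 + 0.237500·80) / 0.2150 = 271.15 / 0.2150 ≈ 1261.16
  x_C = (0.257500·160 + 0.418750·280 + 0.230000·380 + 0.162500·80) / 0.2150 = 258.85 / 0.2150 ≈ 1203.95
  x_M = (0.273750·160 + 0.246875·280 + 0.495000·380 + 0.256250·80) / 0.2150 = 321.525 / 0.2150 ≈ 1495.47
  x_T = (0.275750·160 + 0.291875·280 + 0.263000·380 + 0.466250·80) / 0.2150 = 263.085 / 0.2150 ≈ 1223.65

x_C = 1203.95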